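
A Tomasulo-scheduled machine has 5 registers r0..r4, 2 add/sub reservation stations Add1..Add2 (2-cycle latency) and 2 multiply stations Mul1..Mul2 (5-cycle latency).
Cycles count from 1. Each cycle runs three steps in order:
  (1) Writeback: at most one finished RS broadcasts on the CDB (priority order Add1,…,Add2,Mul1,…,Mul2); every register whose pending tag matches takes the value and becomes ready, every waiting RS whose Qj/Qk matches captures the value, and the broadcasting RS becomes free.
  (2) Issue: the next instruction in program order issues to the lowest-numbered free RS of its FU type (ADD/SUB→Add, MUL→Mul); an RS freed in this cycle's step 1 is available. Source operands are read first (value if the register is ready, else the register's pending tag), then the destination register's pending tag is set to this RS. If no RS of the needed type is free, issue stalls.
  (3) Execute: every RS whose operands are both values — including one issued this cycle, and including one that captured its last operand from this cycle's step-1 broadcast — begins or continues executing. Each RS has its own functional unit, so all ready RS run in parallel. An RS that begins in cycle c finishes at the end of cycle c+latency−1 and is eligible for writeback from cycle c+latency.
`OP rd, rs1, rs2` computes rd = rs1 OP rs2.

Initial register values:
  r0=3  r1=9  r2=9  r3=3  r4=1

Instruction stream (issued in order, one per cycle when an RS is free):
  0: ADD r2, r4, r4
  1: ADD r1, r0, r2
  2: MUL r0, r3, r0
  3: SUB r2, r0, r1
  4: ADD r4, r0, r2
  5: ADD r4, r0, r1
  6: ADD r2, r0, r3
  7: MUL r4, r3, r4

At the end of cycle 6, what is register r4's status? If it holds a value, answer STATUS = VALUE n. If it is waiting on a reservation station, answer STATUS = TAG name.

cycle 1: issue ADD r2<-Add1 // r0:3,r1:9,r2:Add1,r3:3,r4:1
cycle 2: issue ADD r1<-Add2 // r0:3,r1:Add2,r2:Add1,r3:3,r4:1
cycle 3: CDB Add1=2; issue MUL r0<-Mul1 // r0:Mul1,r1:Add2,r2:2,r3:3,r4:1
cycle 4: issue SUB r2<-Add1 // r0:Mul1,r1:Add2,r2:Add1,r3:3,r4:1
cycle 5: CDB Add2=5; issue ADD r4<-Add2 // r0:Mul1,r1:5,r2:Add1,r3:3,r4:Add2
cycle 6: stall // r0:Mul1,r1:5,r2:Add1,r3:3,r4:Add2

STATUS = TAG Add2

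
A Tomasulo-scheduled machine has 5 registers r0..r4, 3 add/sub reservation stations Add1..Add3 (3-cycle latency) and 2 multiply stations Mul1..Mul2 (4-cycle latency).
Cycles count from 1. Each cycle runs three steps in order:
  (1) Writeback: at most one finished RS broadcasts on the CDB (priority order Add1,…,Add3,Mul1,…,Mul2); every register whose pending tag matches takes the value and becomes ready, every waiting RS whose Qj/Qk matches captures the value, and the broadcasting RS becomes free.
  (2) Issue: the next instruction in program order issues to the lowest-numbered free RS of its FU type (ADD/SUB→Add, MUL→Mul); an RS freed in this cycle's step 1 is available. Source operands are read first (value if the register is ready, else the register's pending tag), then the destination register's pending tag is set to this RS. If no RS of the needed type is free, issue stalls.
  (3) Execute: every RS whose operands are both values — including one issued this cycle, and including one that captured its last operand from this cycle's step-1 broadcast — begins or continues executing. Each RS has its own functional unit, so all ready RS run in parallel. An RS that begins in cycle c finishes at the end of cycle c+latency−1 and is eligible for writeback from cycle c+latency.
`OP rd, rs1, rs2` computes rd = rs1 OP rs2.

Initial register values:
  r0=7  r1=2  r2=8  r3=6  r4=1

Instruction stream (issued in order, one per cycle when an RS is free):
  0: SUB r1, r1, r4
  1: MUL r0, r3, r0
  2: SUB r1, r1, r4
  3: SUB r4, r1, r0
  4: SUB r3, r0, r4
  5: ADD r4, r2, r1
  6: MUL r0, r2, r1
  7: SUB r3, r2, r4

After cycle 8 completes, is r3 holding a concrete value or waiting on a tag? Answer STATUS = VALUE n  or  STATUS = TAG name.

STATUS = TAG Add3

  c1: issue SUB r1<-Add1  regs: r0:7,r1:Add1,r2:8,r3:6,r4:1
  c2: issue MUL r0<-Mul1  regs: r0:Mul1,r1:Add1,r2:8,r3:6,r4:1
  c3: issue SUB r1<-Add2  regs: r0:Mul1,r1:Add2,r2:8,r3:6,r4:1
  c4: CDB Add1=1; issue SUB r4<-Add1  regs: r0:Mul1,r1:Add2,r2:8,r3:6,r4:Add1
  c5: issue SUB r3<-Add3  regs: r0:Mul1,r1:Add2,r2:8,r3:Add3,r4:Add1
  c6: CDB Mul1=42; stall  regs: r0:42,r1:Add2,r2:8,r3:Add3,r4:Add1
  c7: CDB Add2=0; issue ADD r4<-Add2  regs: r0:42,r1:0,r2:8,r3:Add3,r4:Add2
  c8: issue MUL r0<-Mul1  regs: r0:Mul1,r1:0,r2:8,r3:Add3,r4:Add2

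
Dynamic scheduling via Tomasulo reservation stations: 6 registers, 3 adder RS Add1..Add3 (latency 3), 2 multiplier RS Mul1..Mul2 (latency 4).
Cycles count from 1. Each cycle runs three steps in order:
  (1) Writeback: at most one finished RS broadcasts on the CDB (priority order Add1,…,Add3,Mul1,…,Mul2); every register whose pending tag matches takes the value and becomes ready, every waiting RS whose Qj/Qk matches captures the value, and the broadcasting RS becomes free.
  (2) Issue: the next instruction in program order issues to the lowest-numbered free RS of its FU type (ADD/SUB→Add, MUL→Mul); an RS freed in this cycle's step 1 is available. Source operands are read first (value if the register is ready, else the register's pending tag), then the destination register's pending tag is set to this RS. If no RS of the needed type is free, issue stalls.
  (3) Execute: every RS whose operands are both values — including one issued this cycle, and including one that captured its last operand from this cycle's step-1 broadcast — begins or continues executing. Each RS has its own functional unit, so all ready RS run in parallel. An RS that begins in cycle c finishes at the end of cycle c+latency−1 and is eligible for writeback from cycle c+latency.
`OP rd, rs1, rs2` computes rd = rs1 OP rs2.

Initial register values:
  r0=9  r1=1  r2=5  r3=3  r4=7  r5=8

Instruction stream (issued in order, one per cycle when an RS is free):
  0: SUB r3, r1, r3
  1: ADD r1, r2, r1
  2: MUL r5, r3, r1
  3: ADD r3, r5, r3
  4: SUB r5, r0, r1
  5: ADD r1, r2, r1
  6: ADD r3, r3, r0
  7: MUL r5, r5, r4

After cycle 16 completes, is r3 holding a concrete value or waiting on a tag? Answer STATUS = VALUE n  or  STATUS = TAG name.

  c1: issue SUB r3<-Add1  regs: r0:9,r1:1,r2:5,r3:Add1,r4:7,r5:8
  c2: issue ADD r1<-Add2  regs: r0:9,r1:Add2,r2:5,r3:Add1,r4:7,r5:8
  c3: issue MUL r5<-Mul1  regs: r0:9,r1:Add2,r2:5,r3:Add1,r4:7,r5:Mul1
  c4: CDB Add1=-2; issue ADD r3<-Add1  regs: r0:9,r1:Add2,r2:5,r3:Add1,r4:7,r5:Mul1
  c5: CDB Add2=6; issue SUB r5<-Add2  regs: r0:9,r1:6,r2:5,r3:Add1,r4:7,r5:Add2
  c6: issue ADD r1<-Add3  regs: r0:9,r1:Add3,r2:5,r3:Add1,r4:7,r5:Add2
  c7: stall  regs: r0:9,r1:Add3,r2:5,r3:Add1,r4:7,r5:Add2
  c8: CDB Add2=3; issue ADD r3<-Add2  regs: r0:9,r1:Add3,r2:5,r3:Add2,r4:7,r5:3
  c9: CDB Add3=11; issue MUL r5<-Mul2  regs: r0:9,r1:11,r2:5,r3:Add2,r4:7,r5:Mul2
  c10: CDB Mul1=-12  regs: r0:9,r1:11,r2:5,r3:Add2,r4:7,r5:Mul2
  c11: -  regs: r0:9,r1:11,r2:5,r3:Add2,r4:7,r5:Mul2
  c12: -  regs: r0:9,r1:11,r2:5,r3:Add2,r4:7,r5:Mul2
  c13: CDB Add1=-14  regs: r0:9,r1:11,r2:5,r3:Add2,r4:7,r5:Mul2
  c14: CDB Mul2=21  regs: r0:9,r1:11,r2:5,r3:Add2,r4:7,r5:21
  c15: -  regs: r0:9,r1:11,r2:5,r3:Add2,r4:7,r5:21
  c16: CDB Add2=-5  regs: r0:9,r1:11,r2:5,r3:-5,r4:7,r5:21

STATUS = VALUE -5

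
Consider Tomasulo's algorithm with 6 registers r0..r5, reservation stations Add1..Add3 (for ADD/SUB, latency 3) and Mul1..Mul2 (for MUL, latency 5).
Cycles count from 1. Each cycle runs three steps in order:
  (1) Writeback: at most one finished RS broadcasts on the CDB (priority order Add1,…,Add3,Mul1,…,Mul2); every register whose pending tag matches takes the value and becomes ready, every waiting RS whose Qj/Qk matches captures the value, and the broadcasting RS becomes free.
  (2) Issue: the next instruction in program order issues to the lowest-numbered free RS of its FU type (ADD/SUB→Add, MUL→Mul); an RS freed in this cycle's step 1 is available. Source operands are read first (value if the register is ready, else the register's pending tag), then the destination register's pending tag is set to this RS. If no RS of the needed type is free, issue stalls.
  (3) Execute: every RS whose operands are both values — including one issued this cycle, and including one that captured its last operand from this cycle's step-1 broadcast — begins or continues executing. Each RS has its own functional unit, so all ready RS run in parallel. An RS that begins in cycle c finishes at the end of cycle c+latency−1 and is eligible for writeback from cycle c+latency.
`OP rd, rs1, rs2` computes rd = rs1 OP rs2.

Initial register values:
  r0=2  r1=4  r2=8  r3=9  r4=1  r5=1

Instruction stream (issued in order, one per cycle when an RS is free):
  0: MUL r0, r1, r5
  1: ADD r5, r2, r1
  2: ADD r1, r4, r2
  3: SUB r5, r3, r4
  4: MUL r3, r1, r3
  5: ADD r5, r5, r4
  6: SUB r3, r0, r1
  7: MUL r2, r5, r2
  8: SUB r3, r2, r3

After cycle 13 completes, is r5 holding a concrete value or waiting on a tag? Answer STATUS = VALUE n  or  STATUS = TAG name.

cycle 1: issue MUL r0<-Mul1 // r0:Mul1,r1:4,r2:8,r3:9,r4:1,r5:1
cycle 2: issue ADD r5<-Add1 // r0:Mul1,r1:4,r2:8,r3:9,r4:1,r5:Add1
cycle 3: issue ADD r1<-Add2 // r0:Mul1,r1:Add2,r2:8,r3:9,r4:1,r5:Add1
cycle 4: issue SUB r5<-Add3 // r0:Mul1,r1:Add2,r2:8,r3:9,r4:1,r5:Add3
cycle 5: CDB Add1=12; issue MUL r3<-Mul2 // r0:Mul1,r1:Add2,r2:8,r3:Mul2,r4:1,r5:Add3
cycle 6: CDB Add2=9; issue ADD r5<-Add1 // r0:Mul1,r1:9,r2:8,r3:Mul2,r4:1,r5:Add1
cycle 7: CDB Add3=8; issue SUB r3<-Add2 // r0:Mul1,r1:9,r2:8,r3:Add2,r4:1,r5:Add1
cycle 8: CDB Mul1=4; issue MUL r2<-Mul1 // r0:4,r1:9,r2:Mul1,r3:Add2,r4:1,r5:Add1
cycle 9: issue SUB r3<-Add3 // r0:4,r1:9,r2:Mul1,r3:Add3,r4:1,r5:Add1
cycle 10: CDB Add1=9 // r0:4,r1:9,r2:Mul1,r3:Add3,r4:1,r5:9
cycle 11: CDB Add2=-5 // r0:4,r1:9,r2:Mul1,r3:Add3,r4:1,r5:9
cycle 12: CDB Mul2=81 // r0:4,r1:9,r2:Mul1,r3:Add3,r4:1,r5:9
cycle 13: - // r0:4,r1:9,r2:Mul1,r3:Add3,r4:1,r5:9

STATUS = VALUE 9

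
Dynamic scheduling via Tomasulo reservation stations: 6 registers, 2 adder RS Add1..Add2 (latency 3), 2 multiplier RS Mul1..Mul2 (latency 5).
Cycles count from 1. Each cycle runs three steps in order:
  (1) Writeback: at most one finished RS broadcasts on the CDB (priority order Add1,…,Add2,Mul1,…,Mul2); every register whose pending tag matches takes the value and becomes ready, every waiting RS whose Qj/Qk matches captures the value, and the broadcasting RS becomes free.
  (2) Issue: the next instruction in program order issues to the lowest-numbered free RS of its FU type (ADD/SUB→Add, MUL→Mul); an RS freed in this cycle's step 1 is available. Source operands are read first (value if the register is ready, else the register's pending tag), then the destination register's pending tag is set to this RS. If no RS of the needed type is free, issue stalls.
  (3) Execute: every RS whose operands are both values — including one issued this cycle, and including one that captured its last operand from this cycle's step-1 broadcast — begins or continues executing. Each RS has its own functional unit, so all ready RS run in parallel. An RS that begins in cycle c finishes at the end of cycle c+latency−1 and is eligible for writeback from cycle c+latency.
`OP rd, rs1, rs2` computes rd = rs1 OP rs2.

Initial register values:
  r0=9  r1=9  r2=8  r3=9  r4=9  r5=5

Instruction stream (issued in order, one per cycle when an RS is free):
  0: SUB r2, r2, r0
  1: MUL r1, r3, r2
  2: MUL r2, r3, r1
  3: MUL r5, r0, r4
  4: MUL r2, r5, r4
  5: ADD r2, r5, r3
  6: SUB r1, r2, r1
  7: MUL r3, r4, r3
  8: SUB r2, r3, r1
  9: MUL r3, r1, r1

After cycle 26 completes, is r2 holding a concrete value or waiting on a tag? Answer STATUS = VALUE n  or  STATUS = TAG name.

STATUS = VALUE -18

cycle 1: issue SUB r2<-Add1 // r0:9,r1:9,r2:Add1,r3:9,r4:9,r5:5
cycle 2: issue MUL r1<-Mul1 // r0:9,r1:Mul1,r2:Add1,r3:9,r4:9,r5:5
cycle 3: issue MUL r2<-Mul2 // r0:9,r1:Mul1,r2:Mul2,r3:9,r4:9,r5:5
cycle 4: CDB Add1=-1; stall // r0:9,r1:Mul1,r2:Mul2,r3:9,r4:9,r5:5
cycle 5: stall // r0:9,r1:Mul1,r2:Mul2,r3:9,r4:9,r5:5
cycle 6: stall // r0:9,r1:Mul1,r2:Mul2,r3:9,r4:9,r5:5
cycle 7: stall // r0:9,r1:Mul1,r2:Mul2,r3:9,r4:9,r5:5
cycle 8: stall // r0:9,r1:Mul1,r2:Mul2,r3:9,r4:9,r5:5
cycle 9: CDB Mul1=-9; issue MUL r5<-Mul1 // r0:9,r1:-9,r2:Mul2,r3:9,r4:9,r5:Mul1
cycle 10: stall // r0:9,r1:-9,r2:Mul2,r3:9,r4:9,r5:Mul1
cycle 11: stall // r0:9,r1:-9,r2:Mul2,r3:9,r4:9,r5:Mul1
cycle 12: stall // r0:9,r1:-9,r2:Mul2,r3:9,r4:9,r5:Mul1
cycle 13: stall // r0:9,r1:-9,r2:Mul2,r3:9,r4:9,r5:Mul1
cycle 14: CDB Mul1=81; issue MUL r2<-Mul1 // r0:9,r1:-9,r2:Mul1,r3:9,r4:9,r5:81
cycle 15: CDB Mul2=-81; issue ADD r2<-Add1 // r0:9,r1:-9,r2:Add1,r3:9,r4:9,r5:81
cycle 16: issue SUB r1<-Add2 // r0:9,r1:Add2,r2:Add1,r3:9,r4:9,r5:81
cycle 17: issue MUL r3<-Mul2 // r0:9,r1:Add2,r2:Add1,r3:Mul2,r4:9,r5:81
cycle 18: CDB Add1=90; issue SUB r2<-Add1 // r0:9,r1:Add2,r2:Add1,r3:Mul2,r4:9,r5:81
cycle 19: CDB Mul1=729; issue MUL r3<-Mul1 // r0:9,r1:Add2,r2:Add1,r3:Mul1,r4:9,r5:81
cycle 20: - // r0:9,r1:Add2,r2:Add1,r3:Mul1,r4:9,r5:81
cycle 21: CDB Add2=99 // r0:9,r1:99,r2:Add1,r3:Mul1,r4:9,r5:81
cycle 22: CDB Mul2=81 // r0:9,r1:99,r2:Add1,r3:Mul1,r4:9,r5:81
cycle 23: - // r0:9,r1:99,r2:Add1,r3:Mul1,r4:9,r5:81
cycle 24: - // r0:9,r1:99,r2:Add1,r3:Mul1,r4:9,r5:81
cycle 25: CDB Add1=-18 // r0:9,r1:99,r2:-18,r3:Mul1,r4:9,r5:81
cycle 26: CDB Mul1=9801 // r0:9,r1:99,r2:-18,r3:9801,r4:9,r5:81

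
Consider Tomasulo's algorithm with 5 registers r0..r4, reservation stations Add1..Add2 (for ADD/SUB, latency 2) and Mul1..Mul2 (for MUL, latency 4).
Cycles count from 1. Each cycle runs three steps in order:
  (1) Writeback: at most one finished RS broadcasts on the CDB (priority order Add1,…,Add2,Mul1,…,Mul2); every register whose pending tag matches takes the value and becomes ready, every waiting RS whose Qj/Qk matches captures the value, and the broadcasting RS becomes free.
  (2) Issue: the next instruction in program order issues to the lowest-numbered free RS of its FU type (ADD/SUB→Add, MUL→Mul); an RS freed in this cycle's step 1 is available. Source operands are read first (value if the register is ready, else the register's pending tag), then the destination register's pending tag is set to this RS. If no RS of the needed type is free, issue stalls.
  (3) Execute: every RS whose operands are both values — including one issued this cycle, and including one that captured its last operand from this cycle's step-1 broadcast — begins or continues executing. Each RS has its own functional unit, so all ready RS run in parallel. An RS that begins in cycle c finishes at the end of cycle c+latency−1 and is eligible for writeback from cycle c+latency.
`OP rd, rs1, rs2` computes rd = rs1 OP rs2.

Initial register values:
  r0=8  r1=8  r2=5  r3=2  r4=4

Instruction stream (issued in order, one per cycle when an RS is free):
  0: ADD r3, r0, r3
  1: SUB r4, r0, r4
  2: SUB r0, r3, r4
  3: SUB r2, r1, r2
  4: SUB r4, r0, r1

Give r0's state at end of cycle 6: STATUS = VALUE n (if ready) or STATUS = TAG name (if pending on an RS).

c1: issue ADD r3<-Add1 | r0:8,r1:8,r2:5,r3:Add1,r4:4
c2: issue SUB r4<-Add2 | r0:8,r1:8,r2:5,r3:Add1,r4:Add2
c3: CDB Add1=10; issue SUB r0<-Add1 | r0:Add1,r1:8,r2:5,r3:10,r4:Add2
c4: CDB Add2=4; issue SUB r2<-Add2 | r0:Add1,r1:8,r2:Add2,r3:10,r4:4
c5: stall | r0:Add1,r1:8,r2:Add2,r3:10,r4:4
c6: CDB Add1=6; issue SUB r4<-Add1 | r0:6,r1:8,r2:Add2,r3:10,r4:Add1

STATUS = VALUE 6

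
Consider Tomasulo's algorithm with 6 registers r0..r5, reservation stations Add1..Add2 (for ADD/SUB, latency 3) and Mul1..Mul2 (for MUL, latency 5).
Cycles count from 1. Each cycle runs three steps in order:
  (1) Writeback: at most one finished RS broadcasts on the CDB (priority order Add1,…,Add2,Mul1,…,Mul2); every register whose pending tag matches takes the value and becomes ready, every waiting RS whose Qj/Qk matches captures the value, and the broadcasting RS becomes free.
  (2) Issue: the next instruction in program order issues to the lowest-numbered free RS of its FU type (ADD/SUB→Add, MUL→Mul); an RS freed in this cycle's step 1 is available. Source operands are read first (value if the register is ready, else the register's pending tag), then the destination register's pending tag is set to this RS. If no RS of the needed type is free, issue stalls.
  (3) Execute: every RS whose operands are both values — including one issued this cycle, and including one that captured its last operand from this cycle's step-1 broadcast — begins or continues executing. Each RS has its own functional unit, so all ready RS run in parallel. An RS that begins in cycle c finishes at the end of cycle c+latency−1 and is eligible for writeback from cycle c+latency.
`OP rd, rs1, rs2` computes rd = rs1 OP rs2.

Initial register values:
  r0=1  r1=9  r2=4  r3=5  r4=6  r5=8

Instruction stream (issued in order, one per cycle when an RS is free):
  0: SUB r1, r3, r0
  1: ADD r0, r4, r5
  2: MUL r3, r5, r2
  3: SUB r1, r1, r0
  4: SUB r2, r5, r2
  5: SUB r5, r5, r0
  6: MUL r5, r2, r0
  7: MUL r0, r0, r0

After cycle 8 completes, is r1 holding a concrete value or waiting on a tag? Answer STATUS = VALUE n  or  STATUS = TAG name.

c1: issue SUB r1<-Add1 | r0:1,r1:Add1,r2:4,r3:5,r4:6,r5:8
c2: issue ADD r0<-Add2 | r0:Add2,r1:Add1,r2:4,r3:5,r4:6,r5:8
c3: issue MUL r3<-Mul1 | r0:Add2,r1:Add1,r2:4,r3:Mul1,r4:6,r5:8
c4: CDB Add1=4; issue SUB r1<-Add1 | r0:Add2,r1:Add1,r2:4,r3:Mul1,r4:6,r5:8
c5: CDB Add2=14; issue SUB r2<-Add2 | r0:14,r1:Add1,r2:Add2,r3:Mul1,r4:6,r5:8
c6: stall | r0:14,r1:Add1,r2:Add2,r3:Mul1,r4:6,r5:8
c7: stall | r0:14,r1:Add1,r2:Add2,r3:Mul1,r4:6,r5:8
c8: CDB Add1=-10; issue SUB r5<-Add1 | r0:14,r1:-10,r2:Add2,r3:Mul1,r4:6,r5:Add1

STATUS = VALUE -10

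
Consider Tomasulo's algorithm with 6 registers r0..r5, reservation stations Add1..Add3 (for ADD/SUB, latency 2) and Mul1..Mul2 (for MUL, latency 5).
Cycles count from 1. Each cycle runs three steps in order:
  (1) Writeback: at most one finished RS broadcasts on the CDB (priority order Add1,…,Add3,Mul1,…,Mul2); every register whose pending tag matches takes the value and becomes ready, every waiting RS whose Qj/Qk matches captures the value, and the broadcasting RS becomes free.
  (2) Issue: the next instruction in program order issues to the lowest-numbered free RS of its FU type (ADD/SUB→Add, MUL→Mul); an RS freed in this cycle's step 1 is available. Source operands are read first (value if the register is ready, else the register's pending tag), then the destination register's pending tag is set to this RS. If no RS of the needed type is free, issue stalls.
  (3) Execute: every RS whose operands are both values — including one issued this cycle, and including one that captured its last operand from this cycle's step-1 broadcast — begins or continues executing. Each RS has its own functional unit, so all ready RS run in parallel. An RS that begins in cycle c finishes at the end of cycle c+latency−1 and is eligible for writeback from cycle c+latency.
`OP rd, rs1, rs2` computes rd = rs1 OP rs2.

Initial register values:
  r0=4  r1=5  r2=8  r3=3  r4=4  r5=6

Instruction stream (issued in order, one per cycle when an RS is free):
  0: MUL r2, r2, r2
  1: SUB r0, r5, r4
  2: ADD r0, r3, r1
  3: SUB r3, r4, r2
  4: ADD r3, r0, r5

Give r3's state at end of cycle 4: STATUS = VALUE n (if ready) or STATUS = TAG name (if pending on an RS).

STATUS = TAG Add1

cycle 1: issue MUL r2<-Mul1 // r0:4,r1:5,r2:Mul1,r3:3,r4:4,r5:6
cycle 2: issue SUB r0<-Add1 // r0:Add1,r1:5,r2:Mul1,r3:3,r4:4,r5:6
cycle 3: issue ADD r0<-Add2 // r0:Add2,r1:5,r2:Mul1,r3:3,r4:4,r5:6
cycle 4: CDB Add1=2; issue SUB r3<-Add1 // r0:Add2,r1:5,r2:Mul1,r3:Add1,r4:4,r5:6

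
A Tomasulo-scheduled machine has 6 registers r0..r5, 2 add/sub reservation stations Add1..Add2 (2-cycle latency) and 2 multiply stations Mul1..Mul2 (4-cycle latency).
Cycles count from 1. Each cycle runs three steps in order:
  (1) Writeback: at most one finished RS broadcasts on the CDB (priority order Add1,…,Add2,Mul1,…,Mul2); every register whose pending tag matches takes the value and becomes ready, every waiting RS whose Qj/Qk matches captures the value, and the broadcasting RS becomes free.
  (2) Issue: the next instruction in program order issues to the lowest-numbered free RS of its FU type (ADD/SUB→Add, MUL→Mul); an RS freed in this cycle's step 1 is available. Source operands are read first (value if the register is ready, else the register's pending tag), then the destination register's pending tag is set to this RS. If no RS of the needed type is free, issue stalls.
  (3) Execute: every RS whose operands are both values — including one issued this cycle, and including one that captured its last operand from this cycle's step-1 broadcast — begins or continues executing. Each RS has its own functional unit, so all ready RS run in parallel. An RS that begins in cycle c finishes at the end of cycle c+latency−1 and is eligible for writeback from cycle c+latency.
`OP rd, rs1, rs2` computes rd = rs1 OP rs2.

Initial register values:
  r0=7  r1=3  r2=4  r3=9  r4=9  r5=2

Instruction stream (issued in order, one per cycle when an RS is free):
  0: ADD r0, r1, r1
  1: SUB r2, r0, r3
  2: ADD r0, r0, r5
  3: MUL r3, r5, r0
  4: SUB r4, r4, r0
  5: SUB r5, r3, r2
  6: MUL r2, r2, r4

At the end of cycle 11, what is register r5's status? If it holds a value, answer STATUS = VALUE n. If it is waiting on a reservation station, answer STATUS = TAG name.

STATUS = VALUE 19

cycle 1: issue ADD r0<-Add1 // r0:Add1,r1:3,r2:4,r3:9,r4:9,r5:2
cycle 2: issue SUB r2<-Add2 // r0:Add1,r1:3,r2:Add2,r3:9,r4:9,r5:2
cycle 3: CDB Add1=6; issue ADD r0<-Add1 // r0:Add1,r1:3,r2:Add2,r3:9,r4:9,r5:2
cycle 4: issue MUL r3<-Mul1 // r0:Add1,r1:3,r2:Add2,r3:Mul1,r4:9,r5:2
cycle 5: CDB Add1=8; issue SUB r4<-Add1 // r0:8,r1:3,r2:Add2,r3:Mul1,r4:Add1,r5:2
cycle 6: CDB Add2=-3; issue SUB r5<-Add2 // r0:8,r1:3,r2:-3,r3:Mul1,r4:Add1,r5:Add2
cycle 7: CDB Add1=1; issue MUL r2<-Mul2 // r0:8,r1:3,r2:Mul2,r3:Mul1,r4:1,r5:Add2
cycle 8: - // r0:8,r1:3,r2:Mul2,r3:Mul1,r4:1,r5:Add2
cycle 9: CDB Mul1=16 // r0:8,r1:3,r2:Mul2,r3:16,r4:1,r5:Add2
cycle 10: - // r0:8,r1:3,r2:Mul2,r3:16,r4:1,r5:Add2
cycle 11: CDB Add2=19 // r0:8,r1:3,r2:Mul2,r3:16,r4:1,r5:19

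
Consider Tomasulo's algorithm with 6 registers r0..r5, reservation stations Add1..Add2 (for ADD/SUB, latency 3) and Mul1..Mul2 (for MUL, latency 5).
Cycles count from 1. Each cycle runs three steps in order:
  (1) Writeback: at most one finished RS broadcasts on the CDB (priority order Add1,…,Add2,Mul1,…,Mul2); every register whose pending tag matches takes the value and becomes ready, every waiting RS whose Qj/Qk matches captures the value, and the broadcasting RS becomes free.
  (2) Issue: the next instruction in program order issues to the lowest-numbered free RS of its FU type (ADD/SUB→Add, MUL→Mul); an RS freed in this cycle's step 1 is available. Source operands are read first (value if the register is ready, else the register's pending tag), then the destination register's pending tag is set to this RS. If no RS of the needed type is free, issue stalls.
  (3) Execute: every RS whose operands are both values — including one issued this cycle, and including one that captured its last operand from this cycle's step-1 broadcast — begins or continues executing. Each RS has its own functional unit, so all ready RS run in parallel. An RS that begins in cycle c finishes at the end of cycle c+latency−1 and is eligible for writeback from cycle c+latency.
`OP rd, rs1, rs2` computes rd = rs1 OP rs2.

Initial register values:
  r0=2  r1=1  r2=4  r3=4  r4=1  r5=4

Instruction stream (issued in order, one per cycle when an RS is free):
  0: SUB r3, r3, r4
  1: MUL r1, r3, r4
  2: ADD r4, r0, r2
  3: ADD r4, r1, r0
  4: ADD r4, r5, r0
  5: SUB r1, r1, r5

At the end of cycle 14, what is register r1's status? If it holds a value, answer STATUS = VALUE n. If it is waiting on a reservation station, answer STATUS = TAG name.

cycle 1: issue SUB r3<-Add1 // r0:2,r1:1,r2:4,r3:Add1,r4:1,r5:4
cycle 2: issue MUL r1<-Mul1 // r0:2,r1:Mul1,r2:4,r3:Add1,r4:1,r5:4
cycle 3: issue ADD r4<-Add2 // r0:2,r1:Mul1,r2:4,r3:Add1,r4:Add2,r5:4
cycle 4: CDB Add1=3; issue ADD r4<-Add1 // r0:2,r1:Mul1,r2:4,r3:3,r4:Add1,r5:4
cycle 5: stall // r0:2,r1:Mul1,r2:4,r3:3,r4:Add1,r5:4
cycle 6: CDB Add2=6; issue ADD r4<-Add2 // r0:2,r1:Mul1,r2:4,r3:3,r4:Add2,r5:4
cycle 7: stall // r0:2,r1:Mul1,r2:4,r3:3,r4:Add2,r5:4
cycle 8: stall // r0:2,r1:Mul1,r2:4,r3:3,r4:Add2,r5:4
cycle 9: CDB Add2=6; issue SUB r1<-Add2 // r0:2,r1:Add2,r2:4,r3:3,r4:6,r5:4
cycle 10: CDB Mul1=3 // r0:2,r1:Add2,r2:4,r3:3,r4:6,r5:4
cycle 11: - // r0:2,r1:Add2,r2:4,r3:3,r4:6,r5:4
cycle 12: - // r0:2,r1:Add2,r2:4,r3:3,r4:6,r5:4
cycle 13: CDB Add1=5 // r0:2,r1:Add2,r2:4,r3:3,r4:6,r5:4
cycle 14: CDB Add2=-1 // r0:2,r1:-1,r2:4,r3:3,r4:6,r5:4

STATUS = VALUE -1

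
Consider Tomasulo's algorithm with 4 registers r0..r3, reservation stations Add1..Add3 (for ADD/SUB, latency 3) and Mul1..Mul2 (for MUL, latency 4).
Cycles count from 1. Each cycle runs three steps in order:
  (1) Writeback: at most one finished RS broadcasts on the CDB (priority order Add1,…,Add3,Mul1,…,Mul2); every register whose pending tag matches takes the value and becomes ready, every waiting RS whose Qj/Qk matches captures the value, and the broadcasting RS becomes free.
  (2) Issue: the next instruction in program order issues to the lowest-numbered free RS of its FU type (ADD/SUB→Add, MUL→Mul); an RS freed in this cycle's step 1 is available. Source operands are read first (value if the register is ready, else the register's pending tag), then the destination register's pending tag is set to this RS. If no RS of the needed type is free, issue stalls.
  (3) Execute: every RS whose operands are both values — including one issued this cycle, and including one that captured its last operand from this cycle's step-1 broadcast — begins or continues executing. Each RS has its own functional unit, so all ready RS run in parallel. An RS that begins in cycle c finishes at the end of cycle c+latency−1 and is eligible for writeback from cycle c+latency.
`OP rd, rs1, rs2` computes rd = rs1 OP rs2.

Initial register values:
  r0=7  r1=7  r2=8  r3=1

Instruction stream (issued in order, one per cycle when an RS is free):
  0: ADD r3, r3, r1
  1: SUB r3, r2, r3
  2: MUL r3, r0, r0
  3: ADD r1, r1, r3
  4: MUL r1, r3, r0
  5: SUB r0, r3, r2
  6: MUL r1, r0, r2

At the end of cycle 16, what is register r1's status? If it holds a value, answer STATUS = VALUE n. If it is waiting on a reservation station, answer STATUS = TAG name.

  c1: issue ADD r3<-Add1  regs: r0:7,r1:7,r2:8,r3:Add1
  c2: issue SUB r3<-Add2  regs: r0:7,r1:7,r2:8,r3:Add2
  c3: issue MUL r3<-Mul1  regs: r0:7,r1:7,r2:8,r3:Mul1
  c4: CDB Add1=8; issue ADD r1<-Add1  regs: r0:7,r1:Add1,r2:8,r3:Mul1
  c5: issue MUL r1<-Mul2  regs: r0:7,r1:Mul2,r2:8,r3:Mul1
  c6: issue SUB r0<-Add3  regs: r0:Add3,r1:Mul2,r2:8,r3:Mul1
  c7: CDB Add2=0; stall  regs: r0:Add3,r1:Mul2,r2:8,r3:Mul1
  c8: CDB Mul1=49; issue MUL r1<-Mul1  regs: r0:Add3,r1:Mul1,r2:8,r3:49
  c9: -  regs: r0:Add3,r1:Mul1,r2:8,r3:49
  c10: -  regs: r0:Add3,r1:Mul1,r2:8,r3:49
  c11: CDB Add1=56  regs: r0:Add3,r1:Mul1,r2:8,r3:49
  c12: CDB Add3=41  regs: r0:41,r1:Mul1,r2:8,r3:49
  c13: CDB Mul2=343  regs: r0:41,r1:Mul1,r2:8,r3:49
  c14: -  regs: r0:41,r1:Mul1,r2:8,r3:49
  c15: -  regs: r0:41,r1:Mul1,r2:8,r3:49
  c16: CDB Mul1=328  regs: r0:41,r1:328,r2:8,r3:49

STATUS = VALUE 328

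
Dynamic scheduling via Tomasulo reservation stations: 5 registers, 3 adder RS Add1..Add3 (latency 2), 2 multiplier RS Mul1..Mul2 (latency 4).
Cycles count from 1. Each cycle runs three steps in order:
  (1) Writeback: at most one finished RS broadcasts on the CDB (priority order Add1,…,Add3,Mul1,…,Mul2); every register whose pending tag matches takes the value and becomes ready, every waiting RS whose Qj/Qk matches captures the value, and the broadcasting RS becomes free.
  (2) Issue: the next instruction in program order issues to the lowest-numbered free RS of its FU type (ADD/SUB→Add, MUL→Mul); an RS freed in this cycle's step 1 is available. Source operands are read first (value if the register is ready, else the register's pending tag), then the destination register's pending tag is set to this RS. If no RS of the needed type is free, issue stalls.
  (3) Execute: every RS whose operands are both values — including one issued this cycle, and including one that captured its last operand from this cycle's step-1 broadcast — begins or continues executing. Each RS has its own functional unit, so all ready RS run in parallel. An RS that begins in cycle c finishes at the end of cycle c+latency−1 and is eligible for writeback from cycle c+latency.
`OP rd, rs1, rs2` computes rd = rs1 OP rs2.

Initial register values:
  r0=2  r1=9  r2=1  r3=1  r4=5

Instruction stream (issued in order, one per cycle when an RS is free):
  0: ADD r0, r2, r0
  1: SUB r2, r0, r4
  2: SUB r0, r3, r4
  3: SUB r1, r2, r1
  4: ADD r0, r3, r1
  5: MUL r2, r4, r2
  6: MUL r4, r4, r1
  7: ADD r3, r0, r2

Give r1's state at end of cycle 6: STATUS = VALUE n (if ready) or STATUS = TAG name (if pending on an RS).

  c1: issue ADD r0<-Add1  regs: r0:Add1,r1:9,r2:1,r3:1,r4:5
  c2: issue SUB r2<-Add2  regs: r0:Add1,r1:9,r2:Add2,r3:1,r4:5
  c3: CDB Add1=3; issue SUB r0<-Add1  regs: r0:Add1,r1:9,r2:Add2,r3:1,r4:5
  c4: issue SUB r1<-Add3  regs: r0:Add1,r1:Add3,r2:Add2,r3:1,r4:5
  c5: CDB Add1=-4; issue ADD r0<-Add1  regs: r0:Add1,r1:Add3,r2:Add2,r3:1,r4:5
  c6: CDB Add2=-2; issue MUL r2<-Mul1  regs: r0:Add1,r1:Add3,r2:Mul1,r3:1,r4:5

STATUS = TAG Add3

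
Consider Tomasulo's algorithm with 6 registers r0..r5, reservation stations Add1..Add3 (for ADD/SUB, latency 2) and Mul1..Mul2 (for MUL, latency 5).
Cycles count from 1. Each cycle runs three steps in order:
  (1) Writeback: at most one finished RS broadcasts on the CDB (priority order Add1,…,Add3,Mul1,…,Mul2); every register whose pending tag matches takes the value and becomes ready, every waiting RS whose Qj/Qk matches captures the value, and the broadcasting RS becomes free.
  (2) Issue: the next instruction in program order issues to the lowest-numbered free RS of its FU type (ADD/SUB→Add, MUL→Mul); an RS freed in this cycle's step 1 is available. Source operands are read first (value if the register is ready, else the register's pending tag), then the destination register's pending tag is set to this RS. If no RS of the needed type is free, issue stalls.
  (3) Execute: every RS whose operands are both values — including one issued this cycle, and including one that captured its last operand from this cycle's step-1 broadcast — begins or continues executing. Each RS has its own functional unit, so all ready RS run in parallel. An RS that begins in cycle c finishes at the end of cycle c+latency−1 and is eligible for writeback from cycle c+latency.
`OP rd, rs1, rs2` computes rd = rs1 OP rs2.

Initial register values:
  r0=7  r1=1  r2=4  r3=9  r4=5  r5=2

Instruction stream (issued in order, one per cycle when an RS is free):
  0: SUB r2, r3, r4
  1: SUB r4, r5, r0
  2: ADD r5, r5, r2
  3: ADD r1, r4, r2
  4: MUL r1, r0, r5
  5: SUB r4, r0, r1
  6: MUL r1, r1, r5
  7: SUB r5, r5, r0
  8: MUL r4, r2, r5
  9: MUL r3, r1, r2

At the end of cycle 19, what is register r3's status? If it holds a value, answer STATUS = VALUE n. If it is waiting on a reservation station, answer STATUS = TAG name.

cycle 1: issue SUB r2<-Add1 // r0:7,r1:1,r2:Add1,r3:9,r4:5,r5:2
cycle 2: issue SUB r4<-Add2 // r0:7,r1:1,r2:Add1,r3:9,r4:Add2,r5:2
cycle 3: CDB Add1=4; issue ADD r5<-Add1 // r0:7,r1:1,r2:4,r3:9,r4:Add2,r5:Add1
cycle 4: CDB Add2=-5; issue ADD r1<-Add2 // r0:7,r1:Add2,r2:4,r3:9,r4:-5,r5:Add1
cycle 5: CDB Add1=6; issue MUL r1<-Mul1 // r0:7,r1:Mul1,r2:4,r3:9,r4:-5,r5:6
cycle 6: CDB Add2=-1; issue SUB r4<-Add1 // r0:7,r1:Mul1,r2:4,r3:9,r4:Add1,r5:6
cycle 7: issue MUL r1<-Mul2 // r0:7,r1:Mul2,r2:4,r3:9,r4:Add1,r5:6
cycle 8: issue SUB r5<-Add2 // r0:7,r1:Mul2,r2:4,r3:9,r4:Add1,r5:Add2
cycle 9: stall // r0:7,r1:Mul2,r2:4,r3:9,r4:Add1,r5:Add2
cycle 10: CDB Add2=-1; stall // r0:7,r1:Mul2,r2:4,r3:9,r4:Add1,r5:-1
cycle 11: CDB Mul1=42; issue MUL r4<-Mul1 // r0:7,r1:Mul2,r2:4,r3:9,r4:Mul1,r5:-1
cycle 12: stall // r0:7,r1:Mul2,r2:4,r3:9,r4:Mul1,r5:-1
cycle 13: CDB Add1=-35; stall // r0:7,r1:Mul2,r2:4,r3:9,r4:Mul1,r5:-1
cycle 14: stall // r0:7,r1:Mul2,r2:4,r3:9,r4:Mul1,r5:-1
cycle 15: stall // r0:7,r1:Mul2,r2:4,r3:9,r4:Mul1,r5:-1
cycle 16: CDB Mul1=-4; issue MUL r3<-Mul1 // r0:7,r1:Mul2,r2:4,r3:Mul1,r4:-4,r5:-1
cycle 17: CDB Mul2=252 // r0:7,r1:252,r2:4,r3:Mul1,r4:-4,r5:-1
cycle 18: - // r0:7,r1:252,r2:4,r3:Mul1,r4:-4,r5:-1
cycle 19: - // r0:7,r1:252,r2:4,r3:Mul1,r4:-4,r5:-1

STATUS = TAG Mul1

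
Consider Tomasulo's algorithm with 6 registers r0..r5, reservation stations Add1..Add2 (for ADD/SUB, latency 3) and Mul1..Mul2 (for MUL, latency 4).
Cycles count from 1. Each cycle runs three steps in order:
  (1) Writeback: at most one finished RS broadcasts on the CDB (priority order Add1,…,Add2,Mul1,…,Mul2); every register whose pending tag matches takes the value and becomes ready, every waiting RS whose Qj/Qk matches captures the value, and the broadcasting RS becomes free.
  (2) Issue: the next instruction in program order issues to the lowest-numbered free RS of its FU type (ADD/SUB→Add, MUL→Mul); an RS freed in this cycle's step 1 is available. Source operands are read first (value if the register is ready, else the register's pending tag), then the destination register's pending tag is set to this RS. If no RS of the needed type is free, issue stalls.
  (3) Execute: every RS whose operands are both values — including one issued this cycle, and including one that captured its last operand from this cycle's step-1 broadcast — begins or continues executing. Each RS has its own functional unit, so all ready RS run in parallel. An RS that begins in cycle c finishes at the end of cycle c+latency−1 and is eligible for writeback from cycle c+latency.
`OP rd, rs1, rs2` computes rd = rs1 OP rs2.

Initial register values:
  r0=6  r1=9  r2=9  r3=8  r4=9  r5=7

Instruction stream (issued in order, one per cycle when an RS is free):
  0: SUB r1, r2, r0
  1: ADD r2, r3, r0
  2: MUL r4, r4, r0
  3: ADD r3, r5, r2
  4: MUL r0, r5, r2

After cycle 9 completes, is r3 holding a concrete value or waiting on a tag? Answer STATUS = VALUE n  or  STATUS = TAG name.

c1: issue SUB r1<-Add1 | r0:6,r1:Add1,r2:9,r3:8,r4:9,r5:7
c2: issue ADD r2<-Add2 | r0:6,r1:Add1,r2:Add2,r3:8,r4:9,r5:7
c3: issue MUL r4<-Mul1 | r0:6,r1:Add1,r2:Add2,r3:8,r4:Mul1,r5:7
c4: CDB Add1=3; issue ADD r3<-Add1 | r0:6,r1:3,r2:Add2,r3:Add1,r4:Mul1,r5:7
c5: CDB Add2=14; issue MUL r0<-Mul2 | r0:Mul2,r1:3,r2:14,r3:Add1,r4:Mul1,r5:7
c6: - | r0:Mul2,r1:3,r2:14,r3:Add1,r4:Mul1,r5:7
c7: CDB Mul1=54 | r0:Mul2,r1:3,r2:14,r3:Add1,r4:54,r5:7
c8: CDB Add1=21 | r0:Mul2,r1:3,r2:14,r3:21,r4:54,r5:7
c9: CDB Mul2=98 | r0:98,r1:3,r2:14,r3:21,r4:54,r5:7

STATUS = VALUE 21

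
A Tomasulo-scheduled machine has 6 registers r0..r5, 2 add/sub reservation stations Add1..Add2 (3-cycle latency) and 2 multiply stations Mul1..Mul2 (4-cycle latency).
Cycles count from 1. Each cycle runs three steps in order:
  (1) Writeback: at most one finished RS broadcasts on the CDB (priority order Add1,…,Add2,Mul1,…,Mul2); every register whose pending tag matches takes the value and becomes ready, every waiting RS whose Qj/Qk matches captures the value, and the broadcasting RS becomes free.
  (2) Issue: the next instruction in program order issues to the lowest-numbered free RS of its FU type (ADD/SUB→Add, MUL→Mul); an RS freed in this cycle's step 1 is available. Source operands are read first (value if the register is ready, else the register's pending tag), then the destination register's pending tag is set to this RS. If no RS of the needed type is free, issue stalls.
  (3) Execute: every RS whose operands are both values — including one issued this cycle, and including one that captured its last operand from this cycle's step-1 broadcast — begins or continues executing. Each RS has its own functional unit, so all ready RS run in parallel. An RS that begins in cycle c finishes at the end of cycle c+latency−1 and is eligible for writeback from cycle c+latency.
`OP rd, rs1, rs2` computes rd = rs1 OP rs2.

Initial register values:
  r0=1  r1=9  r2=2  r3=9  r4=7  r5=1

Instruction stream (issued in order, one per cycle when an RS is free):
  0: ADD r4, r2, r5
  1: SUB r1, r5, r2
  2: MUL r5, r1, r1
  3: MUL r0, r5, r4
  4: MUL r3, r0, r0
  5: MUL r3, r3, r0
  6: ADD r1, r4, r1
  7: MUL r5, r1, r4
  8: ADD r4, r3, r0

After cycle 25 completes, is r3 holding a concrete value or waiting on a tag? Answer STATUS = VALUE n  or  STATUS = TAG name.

STATUS = VALUE 27

  c1: issue ADD r4<-Add1  regs: r0:1,r1:9,r2:2,r3:9,r4:Add1,r5:1
  c2: issue SUB r1<-Add2  regs: r0:1,r1:Add2,r2:2,r3:9,r4:Add1,r5:1
  c3: issue MUL r5<-Mul1  regs: r0:1,r1:Add2,r2:2,r3:9,r4:Add1,r5:Mul1
  c4: CDB Add1=3; issue MUL r0<-Mul2  regs: r0:Mul2,r1:Add2,r2:2,r3:9,r4:3,r5:Mul1
  c5: CDB Add2=-1; stall  regs: r0:Mul2,r1:-1,r2:2,r3:9,r4:3,r5:Mul1
  c6: stall  regs: r0:Mul2,r1:-1,r2:2,r3:9,r4:3,r5:Mul1
  c7: stall  regs: r0:Mul2,r1:-1,r2:2,r3:9,r4:3,r5:Mul1
  c8: stall  regs: r0:Mul2,r1:-1,r2:2,r3:9,r4:3,r5:Mul1
  c9: CDB Mul1=1; issue MUL r3<-Mul1  regs: r0:Mul2,r1:-1,r2:2,r3:Mul1,r4:3,r5:1
  c10: stall  regs: r0:Mul2,r1:-1,r2:2,r3:Mul1,r4:3,r5:1
  c11: stall  regs: r0:Mul2,r1:-1,r2:2,r3:Mul1,r4:3,r5:1
  c12: stall  regs: r0:Mul2,r1:-1,r2:2,r3:Mul1,r4:3,r5:1
  c13: CDB Mul2=3; issue MUL r3<-Mul2  regs: r0:3,r1:-1,r2:2,r3:Mul2,r4:3,r5:1
  c14: issue ADD r1<-Add1  regs: r0:3,r1:Add1,r2:2,r3:Mul2,r4:3,r5:1
  c15: stall  regs: r0:3,r1:Add1,r2:2,r3:Mul2,r4:3,r5:1
  c16: stall  regs: r0:3,r1:Add1,r2:2,r3:Mul2,r4:3,r5:1
  c17: CDB Add1=2; stall  regs: r0:3,r1:2,r2:2,r3:Mul2,r4:3,r5:1
  c18: CDB Mul1=9; issue MUL r5<-Mul1  regs: r0:3,r1:2,r2:2,r3:Mul2,r4:3,r5:Mul1
  c19: issue ADD r4<-Add1  regs: r0:3,r1:2,r2:2,r3:Mul2,r4:Add1,r5:Mul1
  c20: -  regs: r0:3,r1:2,r2:2,r3:Mul2,r4:Add1,r5:Mul1
  c21: -  regs: r0:3,r1:2,r2:2,r3:Mul2,r4:Add1,r5:Mul1
  c22: CDB Mul1=6  regs: r0:3,r1:2,r2:2,r3:Mul2,r4:Add1,r5:6
  c23: CDB Mul2=27  regs: r0:3,r1:2,r2:2,r3:27,r4:Add1,r5:6
  c24: -  regs: r0:3,r1:2,r2:2,r3:27,r4:Add1,r5:6
  c25: -  regs: r0:3,r1:2,r2:2,r3:27,r4:Add1,r5:6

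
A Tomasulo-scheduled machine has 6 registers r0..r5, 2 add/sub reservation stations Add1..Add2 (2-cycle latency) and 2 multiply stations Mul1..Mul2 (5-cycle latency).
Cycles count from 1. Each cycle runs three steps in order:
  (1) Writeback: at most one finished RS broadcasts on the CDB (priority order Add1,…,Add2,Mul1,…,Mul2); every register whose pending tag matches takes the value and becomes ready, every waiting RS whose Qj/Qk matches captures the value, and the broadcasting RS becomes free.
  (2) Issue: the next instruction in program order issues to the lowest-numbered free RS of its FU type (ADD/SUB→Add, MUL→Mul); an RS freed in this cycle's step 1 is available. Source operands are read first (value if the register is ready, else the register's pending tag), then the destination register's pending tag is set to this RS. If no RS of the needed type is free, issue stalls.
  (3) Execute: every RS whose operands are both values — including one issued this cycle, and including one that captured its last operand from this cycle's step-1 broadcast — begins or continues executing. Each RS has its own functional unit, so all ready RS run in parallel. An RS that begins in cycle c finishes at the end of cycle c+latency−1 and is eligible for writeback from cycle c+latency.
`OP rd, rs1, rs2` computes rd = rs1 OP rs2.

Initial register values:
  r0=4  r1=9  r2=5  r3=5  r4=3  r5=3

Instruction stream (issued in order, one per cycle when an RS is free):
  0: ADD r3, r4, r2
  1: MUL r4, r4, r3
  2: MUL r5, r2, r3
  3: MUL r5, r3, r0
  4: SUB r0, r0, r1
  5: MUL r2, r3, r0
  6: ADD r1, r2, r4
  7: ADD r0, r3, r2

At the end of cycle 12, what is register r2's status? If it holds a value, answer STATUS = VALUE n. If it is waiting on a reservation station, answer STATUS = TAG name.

STATUS = TAG Mul2

  c1: issue ADD r3<-Add1  regs: r0:4,r1:9,r2:5,r3:Add1,r4:3,r5:3
  c2: issue MUL r4<-Mul1  regs: r0:4,r1:9,r2:5,r3:Add1,r4:Mul1,r5:3
  c3: CDB Add1=8; issue MUL r5<-Mul2  regs: r0:4,r1:9,r2:5,r3:8,r4:Mul1,r5:Mul2
  c4: stall  regs: r0:4,r1:9,r2:5,r3:8,r4:Mul1,r5:Mul2
  c5: stall  regs: r0:4,r1:9,r2:5,r3:8,r4:Mul1,r5:Mul2
  c6: stall  regs: r0:4,r1:9,r2:5,r3:8,r4:Mul1,r5:Mul2
  c7: stall  regs: r0:4,r1:9,r2:5,r3:8,r4:Mul1,r5:Mul2
  c8: CDB Mul1=24; issue MUL r5<-Mul1  regs: r0:4,r1:9,r2:5,r3:8,r4:24,r5:Mul1
  c9: CDB Mul2=40; issue SUB r0<-Add1  regs: r0:Add1,r1:9,r2:5,r3:8,r4:24,r5:Mul1
  c10: issue MUL r2<-Mul2  regs: r0:Add1,r1:9,r2:Mul2,r3:8,r4:24,r5:Mul1
  c11: CDB Add1=-5; issue ADD r1<-Add1  regs: r0:-5,r1:Add1,r2:Mul2,r3:8,r4:24,r5:Mul1
  c12: issue ADD r0<-Add2  regs: r0:Add2,r1:Add1,r2:Mul2,r3:8,r4:24,r5:Mul1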